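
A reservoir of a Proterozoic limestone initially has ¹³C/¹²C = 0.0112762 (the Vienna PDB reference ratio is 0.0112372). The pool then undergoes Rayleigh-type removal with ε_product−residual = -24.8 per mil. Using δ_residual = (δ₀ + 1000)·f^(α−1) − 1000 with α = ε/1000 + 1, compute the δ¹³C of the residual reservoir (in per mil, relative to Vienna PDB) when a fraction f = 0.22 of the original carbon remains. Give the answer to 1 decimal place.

41.9 per mil

δ₀ = (0.0112762/0.0112372 − 1)×1000 = (1.003471 − 1)×1000 = 3.471 per mil
α − 1 = ε/1000 = -0.0248
f^(α−1) = 0.22^(-0.0248) = 1.038264
δ_res = (3.471 + 1000) × 1.038264 − 1000 = 1041.868 − 1000 = 41.87 per mil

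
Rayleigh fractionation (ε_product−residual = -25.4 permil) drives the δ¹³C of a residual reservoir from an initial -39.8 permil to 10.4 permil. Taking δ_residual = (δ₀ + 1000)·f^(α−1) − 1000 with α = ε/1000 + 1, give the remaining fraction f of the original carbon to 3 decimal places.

α − 1 = ε/1000 = -0.0254
(δ_res + 1000)/(δ₀ + 1000) = (10.4 + 1000)/(-39.8 + 1000) = 1010.4/960.2 = 1.052281
f = 1.052281^(1/-0.0254) = exp(ln(1.052281)/-0.0254) = exp(0.05096/-0.0254)
f = exp(-2.0063) = 0.1345

0.134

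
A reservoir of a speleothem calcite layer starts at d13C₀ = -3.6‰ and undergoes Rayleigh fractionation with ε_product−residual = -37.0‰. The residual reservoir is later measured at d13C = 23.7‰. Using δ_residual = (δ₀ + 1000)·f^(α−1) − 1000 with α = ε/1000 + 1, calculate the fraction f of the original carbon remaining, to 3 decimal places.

0.482

α − 1 = ε/1000 = -0.0370
(δ_res + 1000)/(δ₀ + 1000) = (23.7 + 1000)/(-3.6 + 1000) = 1023.7/996.4 = 1.027399
f = 1.027399^(1/-0.0370) = exp(ln(1.027399)/-0.0370) = exp(0.02703/-0.0370)
f = exp(-0.7305) = 0.4816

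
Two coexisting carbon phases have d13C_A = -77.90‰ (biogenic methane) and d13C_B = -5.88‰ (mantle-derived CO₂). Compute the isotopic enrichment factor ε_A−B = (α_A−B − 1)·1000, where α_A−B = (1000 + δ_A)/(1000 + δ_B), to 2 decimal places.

α_A−B = (1000 + -77.90) / (1000 + -5.88) = 922.10 / 994.12 = 0.927554
ε_A−B = (0.927554 − 1) × 1000 = -72.446‰
(The approximation ε ≈ δ_A − δ_B would give -72.02‰.)

-72.45‰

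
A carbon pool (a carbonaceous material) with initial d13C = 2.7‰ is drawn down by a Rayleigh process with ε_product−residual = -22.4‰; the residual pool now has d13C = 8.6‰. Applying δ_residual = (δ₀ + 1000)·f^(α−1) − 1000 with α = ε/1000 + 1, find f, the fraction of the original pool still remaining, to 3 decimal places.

0.770

α − 1 = ε/1000 = -0.0224
(δ_res + 1000)/(δ₀ + 1000) = (8.6 + 1000)/(2.7 + 1000) = 1008.6/1002.7 = 1.005884
f = 1.005884^(1/-0.0224) = exp(ln(1.005884)/-0.0224) = exp(0.00587/-0.0224)
f = exp(-0.2619) = 0.7696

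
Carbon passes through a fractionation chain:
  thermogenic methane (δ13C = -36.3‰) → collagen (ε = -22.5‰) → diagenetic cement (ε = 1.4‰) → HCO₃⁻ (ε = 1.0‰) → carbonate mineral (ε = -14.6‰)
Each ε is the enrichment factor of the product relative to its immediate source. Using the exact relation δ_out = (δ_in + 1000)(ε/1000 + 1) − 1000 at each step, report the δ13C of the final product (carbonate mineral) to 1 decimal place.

step 1: δ = (-36.30 + 1000)·(-22.5/1000 + 1) − 1000 = -57.98‰
step 2: δ = (-57.98 + 1000)·(1.4/1000 + 1) − 1000 = -56.66‰
step 3: δ = (-56.66 + 1000)·(1.0/1000 + 1) − 1000 = -55.72‰
step 4: δ = (-55.72 + 1000)·(-14.6/1000 + 1) − 1000 = -69.51‰

-69.5‰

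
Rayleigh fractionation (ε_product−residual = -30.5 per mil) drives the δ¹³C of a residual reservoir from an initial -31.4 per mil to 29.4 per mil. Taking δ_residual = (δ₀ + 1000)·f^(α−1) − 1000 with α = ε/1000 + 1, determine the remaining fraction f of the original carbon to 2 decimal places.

α − 1 = ε/1000 = -0.0305
(δ_res + 1000)/(δ₀ + 1000) = (29.4 + 1000)/(-31.4 + 1000) = 1029.4/968.6 = 1.062771
f = 1.062771^(1/-0.0305) = exp(ln(1.062771)/-0.0305) = exp(0.06088/-0.0305)
f = exp(-1.9961) = 0.1359

0.14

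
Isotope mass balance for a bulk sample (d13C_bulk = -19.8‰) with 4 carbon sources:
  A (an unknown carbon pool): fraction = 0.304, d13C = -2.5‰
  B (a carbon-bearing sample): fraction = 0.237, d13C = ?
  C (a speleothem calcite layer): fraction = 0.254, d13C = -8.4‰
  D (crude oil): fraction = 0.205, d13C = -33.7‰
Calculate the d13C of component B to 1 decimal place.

-42.2‰

Isotope mass balance: δ_bulk = Σ fᵢ·δᵢ.
-19.8 = 0.304×(-2.5) + 0.237×δ_B + 0.254×(-8.4) + 0.205×(-33.7)
0.237·δ_B = -19.8 − (-9.802) = -9.998
δ_B = -9.998 / 0.237 = -42.19‰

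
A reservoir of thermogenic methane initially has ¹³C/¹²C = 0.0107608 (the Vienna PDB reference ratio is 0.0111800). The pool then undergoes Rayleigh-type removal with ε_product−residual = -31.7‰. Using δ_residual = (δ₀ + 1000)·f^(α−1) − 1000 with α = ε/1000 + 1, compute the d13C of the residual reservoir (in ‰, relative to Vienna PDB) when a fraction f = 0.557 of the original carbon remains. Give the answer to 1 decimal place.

-19.5‰

δ₀ = (0.0107608/0.0111800 − 1)×1000 = (0.962504 − 1)×1000 = -37.496‰
α − 1 = ε/1000 = -0.0317
f^(α−1) = 0.557^(-0.0317) = 1.018724
δ_res = (-37.496 + 1000) × 1.018724 − 1000 = 980.526 − 1000 = -19.47‰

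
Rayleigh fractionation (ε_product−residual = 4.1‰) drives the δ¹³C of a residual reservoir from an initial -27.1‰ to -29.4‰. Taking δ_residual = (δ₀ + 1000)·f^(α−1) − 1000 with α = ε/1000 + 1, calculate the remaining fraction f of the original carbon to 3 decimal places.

0.561

α − 1 = ε/1000 = 0.0041
(δ_res + 1000)/(δ₀ + 1000) = (-29.4 + 1000)/(-27.1 + 1000) = 970.6/972.9 = 0.997636
f = 0.997636^(1/0.0041) = exp(ln(0.997636)/0.0041) = exp(-0.00237/0.0041)
f = exp(-0.5773) = 0.5614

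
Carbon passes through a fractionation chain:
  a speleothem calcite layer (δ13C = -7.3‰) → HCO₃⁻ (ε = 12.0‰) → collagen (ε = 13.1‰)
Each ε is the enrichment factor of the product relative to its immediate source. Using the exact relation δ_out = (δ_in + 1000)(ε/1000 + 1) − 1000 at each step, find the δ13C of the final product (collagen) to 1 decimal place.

17.8‰

step 1: δ = (-7.30 + 1000)·(12.0/1000 + 1) − 1000 = 4.61‰
step 2: δ = (4.61 + 1000)·(13.1/1000 + 1) − 1000 = 17.77‰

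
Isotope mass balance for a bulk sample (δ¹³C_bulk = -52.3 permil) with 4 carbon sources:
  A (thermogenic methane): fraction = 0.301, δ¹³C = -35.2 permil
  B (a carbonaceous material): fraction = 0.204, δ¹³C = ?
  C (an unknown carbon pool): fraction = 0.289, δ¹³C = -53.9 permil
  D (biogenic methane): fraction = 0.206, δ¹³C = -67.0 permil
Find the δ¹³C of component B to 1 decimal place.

Isotope mass balance: δ_bulk = Σ fᵢ·δᵢ.
-52.3 = 0.301×(-35.2) + 0.204×δ_B + 0.289×(-53.9) + 0.206×(-67.0)
0.204·δ_B = -52.3 − (-39.974) = -12.326
δ_B = -12.326 / 0.204 = -60.42 permil

-60.4 permil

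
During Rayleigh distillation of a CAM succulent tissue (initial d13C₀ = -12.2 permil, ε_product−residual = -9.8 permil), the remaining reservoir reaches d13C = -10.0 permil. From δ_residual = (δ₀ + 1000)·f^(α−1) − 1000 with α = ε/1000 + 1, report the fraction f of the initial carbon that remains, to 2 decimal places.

α − 1 = ε/1000 = -0.0098
(δ_res + 1000)/(δ₀ + 1000) = (-10.0 + 1000)/(-12.2 + 1000) = 990.0/987.8 = 1.002227
f = 1.002227^(1/-0.0098) = exp(ln(1.002227)/-0.0098) = exp(0.00222/-0.0098)
f = exp(-0.2270) = 0.7969

0.80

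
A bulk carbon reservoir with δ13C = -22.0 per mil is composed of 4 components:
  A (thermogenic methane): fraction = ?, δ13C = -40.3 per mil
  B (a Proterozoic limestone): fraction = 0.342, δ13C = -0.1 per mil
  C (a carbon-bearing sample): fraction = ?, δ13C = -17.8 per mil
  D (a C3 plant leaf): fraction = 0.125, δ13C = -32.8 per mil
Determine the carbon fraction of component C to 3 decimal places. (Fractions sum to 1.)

0.161

Let f_C and f_A be the unknown fractions; fractions sum to 1 so f_C + f_A = 0.533.
Mass balance: Σ fᵢ·δᵢ = δ_bulk ⇒ f_C·(-17.8) + f_A·(-40.3) = -22.0 − (-4.134) = -17.866
Substitute f_A = 0.533 − f_C:
f_C·(-17.8 − -40.3) = -17.866 − 0.533×(-40.3) = 3.614
f_C = 3.614 / 22.5 = 0.1606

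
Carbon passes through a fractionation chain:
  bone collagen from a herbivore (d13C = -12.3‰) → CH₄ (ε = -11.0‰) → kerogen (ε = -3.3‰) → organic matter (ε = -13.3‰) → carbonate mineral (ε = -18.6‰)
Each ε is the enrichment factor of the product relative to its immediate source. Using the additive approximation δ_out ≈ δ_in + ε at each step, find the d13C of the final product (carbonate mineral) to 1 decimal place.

step 1: δ ≈ -12.3 + (-11.0) = -23.3‰
step 2: δ ≈ -23.3 + (-3.3) = -26.6‰
step 3: δ ≈ -26.6 + (-13.3) = -39.9‰
step 4: δ ≈ -39.9 + (-18.6) = -58.5‰

-58.5‰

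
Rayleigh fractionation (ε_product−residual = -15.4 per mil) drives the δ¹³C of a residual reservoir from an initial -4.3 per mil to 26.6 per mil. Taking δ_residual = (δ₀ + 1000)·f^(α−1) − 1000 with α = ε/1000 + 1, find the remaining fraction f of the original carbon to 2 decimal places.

α − 1 = ε/1000 = -0.0154
(δ_res + 1000)/(δ₀ + 1000) = (26.6 + 1000)/(-4.3 + 1000) = 1026.6/995.7 = 1.031033
f = 1.031033^(1/-0.0154) = exp(ln(1.031033)/-0.0154) = exp(0.03056/-0.0154)
f = exp(-1.9845) = 0.1374

0.14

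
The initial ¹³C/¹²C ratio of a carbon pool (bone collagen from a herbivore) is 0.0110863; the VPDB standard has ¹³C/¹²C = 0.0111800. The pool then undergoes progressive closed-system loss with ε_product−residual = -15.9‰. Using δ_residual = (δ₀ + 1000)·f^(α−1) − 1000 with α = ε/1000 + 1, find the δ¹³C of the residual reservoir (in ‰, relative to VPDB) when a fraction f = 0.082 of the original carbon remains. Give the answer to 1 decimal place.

31.8‰

δ₀ = (0.0110863/0.0111800 − 1)×1000 = (0.991619 − 1)×1000 = -8.381‰
α − 1 = ε/1000 = -0.0159
f^(α−1) = 0.082^(-0.0159) = 1.040568
δ_res = (-8.381 + 1000) × 1.040568 − 1000 = 1031.847 − 1000 = 31.85‰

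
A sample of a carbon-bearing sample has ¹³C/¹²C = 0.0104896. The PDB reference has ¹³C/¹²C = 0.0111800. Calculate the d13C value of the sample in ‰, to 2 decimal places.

d13C = (R_sample / R_standard − 1) × 1000
R_sample / R_standard = 0.0104896 / 0.0111800 = 0.938247
d13C = (0.938247 − 1) × 1000 = -61.753‰

-61.75‰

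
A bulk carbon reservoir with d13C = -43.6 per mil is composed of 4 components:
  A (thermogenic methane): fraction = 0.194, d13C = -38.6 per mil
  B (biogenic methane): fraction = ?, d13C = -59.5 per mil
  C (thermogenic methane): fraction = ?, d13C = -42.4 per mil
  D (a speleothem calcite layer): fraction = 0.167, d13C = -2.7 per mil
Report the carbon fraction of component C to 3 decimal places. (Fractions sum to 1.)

Let f_C and f_B be the unknown fractions; fractions sum to 1 so f_C + f_B = 0.639.
Mass balance: Σ fᵢ·δᵢ = δ_bulk ⇒ f_C·(-42.4) + f_B·(-59.5) = -43.6 − (-7.939) = -35.661
Substitute f_B = 0.639 − f_C:
f_C·(-42.4 − -59.5) = -35.661 − 0.639×(-59.5) = 2.360
f_C = 2.360 / 17.1 = 0.1380

0.138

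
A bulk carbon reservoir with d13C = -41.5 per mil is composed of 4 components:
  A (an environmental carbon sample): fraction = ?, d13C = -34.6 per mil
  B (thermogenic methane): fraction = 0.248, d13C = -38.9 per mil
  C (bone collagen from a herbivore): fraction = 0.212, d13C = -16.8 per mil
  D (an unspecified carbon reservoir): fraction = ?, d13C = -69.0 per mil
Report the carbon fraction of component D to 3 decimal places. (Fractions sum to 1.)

Let f_D and f_A be the unknown fractions; fractions sum to 1 so f_D + f_A = 0.540.
Mass balance: Σ fᵢ·δᵢ = δ_bulk ⇒ f_D·(-69.0) + f_A·(-34.6) = -41.5 − (-13.209) = -28.291
Substitute f_A = 0.540 − f_D:
f_D·(-69.0 − -34.6) = -28.291 − 0.540×(-34.6) = -9.607
f_D = -9.607 / -34.4 = 0.2793

0.279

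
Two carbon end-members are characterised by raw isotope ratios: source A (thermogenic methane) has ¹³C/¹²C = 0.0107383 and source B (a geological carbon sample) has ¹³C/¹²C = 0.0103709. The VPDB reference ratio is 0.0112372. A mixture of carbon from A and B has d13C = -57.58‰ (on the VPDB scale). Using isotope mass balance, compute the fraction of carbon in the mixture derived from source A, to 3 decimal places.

δ_A = (0.0107383/0.0112372 − 1)×1000 = (0.955603 − 1)×1000 = -44.397‰
δ_B = (0.0103709/0.0112372 − 1)×1000 = (0.922908 − 1)×1000 = -77.092‰
f_A = (δ_mix − δ_B)/(δ_A − δ_B) = (-57.58 − (-77.092))/(-44.397 − (-77.092))
f_A = 19.512 / 32.695 = 0.5968

0.597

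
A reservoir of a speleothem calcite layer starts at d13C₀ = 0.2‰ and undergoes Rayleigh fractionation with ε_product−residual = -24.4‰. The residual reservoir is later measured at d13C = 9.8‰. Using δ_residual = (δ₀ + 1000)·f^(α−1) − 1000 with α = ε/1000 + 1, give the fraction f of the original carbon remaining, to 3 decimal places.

0.676

α − 1 = ε/1000 = -0.0244
(δ_res + 1000)/(δ₀ + 1000) = (9.8 + 1000)/(0.2 + 1000) = 1009.8/1000.2 = 1.009598
f = 1.009598^(1/-0.0244) = exp(ln(1.009598)/-0.0244) = exp(0.00955/-0.0244)
f = exp(-0.3915) = 0.6761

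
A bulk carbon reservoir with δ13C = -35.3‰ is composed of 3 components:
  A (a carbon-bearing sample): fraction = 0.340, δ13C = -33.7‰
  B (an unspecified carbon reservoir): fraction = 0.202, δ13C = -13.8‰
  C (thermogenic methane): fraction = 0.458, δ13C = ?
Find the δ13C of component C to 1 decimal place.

-46.0‰

Isotope mass balance: δ_bulk = Σ fᵢ·δᵢ.
-35.3 = 0.340×(-33.7) + 0.202×(-13.8) + 0.458×δ_C
0.458·δ_C = -35.3 − (-14.246) = -21.054
δ_C = -21.054 / 0.458 = -45.97‰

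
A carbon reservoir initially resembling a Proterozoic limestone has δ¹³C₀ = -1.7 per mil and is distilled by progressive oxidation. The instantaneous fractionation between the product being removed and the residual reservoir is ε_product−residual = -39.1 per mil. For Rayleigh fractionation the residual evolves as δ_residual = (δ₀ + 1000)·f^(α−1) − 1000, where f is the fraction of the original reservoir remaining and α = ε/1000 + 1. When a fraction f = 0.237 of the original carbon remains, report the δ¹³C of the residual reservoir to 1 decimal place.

56.1 per mil

Rayleigh residual: δ_res = (δ₀ + 1000)·f^(α−1) − 1000
α = ε/1000 + 1 = 0.96090, so α − 1 = -0.03910
f^(α−1) = 0.237^(-0.03910) = 1.057907
δ_res = (-1.7 + 1000) × 1.057907 − 1000 = 1056.108 − 1000 = 56.11 per mil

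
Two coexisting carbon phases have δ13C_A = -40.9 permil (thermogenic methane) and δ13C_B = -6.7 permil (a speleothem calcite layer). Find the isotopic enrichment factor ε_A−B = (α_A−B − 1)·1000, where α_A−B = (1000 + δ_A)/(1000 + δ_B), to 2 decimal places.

-34.43 permil

α_A−B = (1000 + -40.9) / (1000 + -6.7) = 959.1 / 993.3 = 0.965569
ε_A−B = (0.965569 − 1) × 1000 = -34.431 permil
(The approximation ε ≈ δ_A − δ_B would give -34.2 permil.)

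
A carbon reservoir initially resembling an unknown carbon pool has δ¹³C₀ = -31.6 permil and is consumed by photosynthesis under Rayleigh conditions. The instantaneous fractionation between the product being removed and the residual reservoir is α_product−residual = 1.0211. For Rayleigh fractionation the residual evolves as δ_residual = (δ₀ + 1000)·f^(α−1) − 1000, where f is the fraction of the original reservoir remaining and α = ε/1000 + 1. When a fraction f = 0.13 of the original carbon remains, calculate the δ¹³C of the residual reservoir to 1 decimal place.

-72.4 permil

Rayleigh residual: δ_res = (δ₀ + 1000)·f^(α−1) − 1000
α − 1 = 0.02110
f^(α−1) = 0.13^(0.02110) = 0.957865
δ_res = (-31.6 + 1000) × 0.957865 − 1000 = 927.596 − 1000 = -72.40 permil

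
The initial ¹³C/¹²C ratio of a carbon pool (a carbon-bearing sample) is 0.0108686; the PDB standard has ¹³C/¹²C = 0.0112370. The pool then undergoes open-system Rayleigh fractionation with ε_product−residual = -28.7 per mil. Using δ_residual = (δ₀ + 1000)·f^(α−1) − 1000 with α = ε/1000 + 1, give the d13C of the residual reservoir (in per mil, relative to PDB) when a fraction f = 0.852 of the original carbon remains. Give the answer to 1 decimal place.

-28.3 per mil

δ₀ = (0.0108686/0.0112370 − 1)×1000 = (0.967215 − 1)×1000 = -32.785 per mil
α − 1 = ε/1000 = -0.0287
f^(α−1) = 0.852^(-0.0287) = 1.004607
δ_res = (-32.785 + 1000) × 1.004607 − 1000 = 971.672 − 1000 = -28.33 per mil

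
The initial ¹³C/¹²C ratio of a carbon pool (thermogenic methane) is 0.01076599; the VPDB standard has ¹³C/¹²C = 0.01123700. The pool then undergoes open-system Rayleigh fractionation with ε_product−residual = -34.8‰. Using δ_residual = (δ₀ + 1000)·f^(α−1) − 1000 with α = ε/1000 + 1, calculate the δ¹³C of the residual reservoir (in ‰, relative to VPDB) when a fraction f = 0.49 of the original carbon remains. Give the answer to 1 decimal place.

-17.8‰

δ₀ = (0.01076599/0.01123700 − 1)×1000 = (0.958084 − 1)×1000 = -41.916‰
α − 1 = ε/1000 = -0.0348
f^(α−1) = 0.49^(-0.0348) = 1.025135
δ_res = (-41.916 + 1000) × 1.025135 − 1000 = 982.166 − 1000 = -17.83‰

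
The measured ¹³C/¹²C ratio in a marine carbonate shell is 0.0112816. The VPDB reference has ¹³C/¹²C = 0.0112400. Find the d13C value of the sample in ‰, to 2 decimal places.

d13C = (R_sample / R_standard − 1) × 1000
R_sample / R_standard = 0.0112816 / 0.0112400 = 1.003701
d13C = (1.003701 − 1) × 1000 = 3.701‰

3.70‰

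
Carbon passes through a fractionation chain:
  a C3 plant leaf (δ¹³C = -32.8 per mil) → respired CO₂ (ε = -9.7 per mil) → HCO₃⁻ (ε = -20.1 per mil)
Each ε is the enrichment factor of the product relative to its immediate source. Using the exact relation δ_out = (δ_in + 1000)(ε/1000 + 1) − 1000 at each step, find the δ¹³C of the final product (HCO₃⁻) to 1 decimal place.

-61.4 per mil

step 1: δ = (-32.80 + 1000)·(-9.7/1000 + 1) − 1000 = -42.18 per mil
step 2: δ = (-42.18 + 1000)·(-20.1/1000 + 1) − 1000 = -61.43 per mil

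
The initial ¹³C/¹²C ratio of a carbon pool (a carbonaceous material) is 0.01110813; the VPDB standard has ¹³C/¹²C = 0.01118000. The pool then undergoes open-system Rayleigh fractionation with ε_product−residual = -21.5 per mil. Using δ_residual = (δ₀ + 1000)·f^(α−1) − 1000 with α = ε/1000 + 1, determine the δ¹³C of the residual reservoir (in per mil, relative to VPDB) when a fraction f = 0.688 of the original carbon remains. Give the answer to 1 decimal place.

1.6 per mil

δ₀ = (0.01110813/0.01118000 − 1)×1000 = (0.993572 − 1)×1000 = -6.428 per mil
α − 1 = ε/1000 = -0.0215
f^(α−1) = 0.688^(-0.0215) = 1.008073
δ_res = (-6.428 + 1000) × 1.008073 − 1000 = 1001.592 − 1000 = 1.59 per mil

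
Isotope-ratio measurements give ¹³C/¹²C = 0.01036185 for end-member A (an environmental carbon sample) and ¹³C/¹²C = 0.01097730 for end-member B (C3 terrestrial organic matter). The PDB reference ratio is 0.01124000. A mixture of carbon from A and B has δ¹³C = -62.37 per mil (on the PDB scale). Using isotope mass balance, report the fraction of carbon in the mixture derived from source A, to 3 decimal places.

δ_A = (0.01036185/0.01124000 − 1)×1000 = (0.921873 − 1)×1000 = -78.127 per mil
δ_B = (0.01097730/0.01124000 − 1)×1000 = (0.976628 − 1)×1000 = -23.372 per mil
f_A = (δ_mix − δ_B)/(δ_A − δ_B) = (-62.37 − (-23.372))/(-78.127 − (-23.372))
f_A = -38.998 / -54.755 = 0.7122

0.712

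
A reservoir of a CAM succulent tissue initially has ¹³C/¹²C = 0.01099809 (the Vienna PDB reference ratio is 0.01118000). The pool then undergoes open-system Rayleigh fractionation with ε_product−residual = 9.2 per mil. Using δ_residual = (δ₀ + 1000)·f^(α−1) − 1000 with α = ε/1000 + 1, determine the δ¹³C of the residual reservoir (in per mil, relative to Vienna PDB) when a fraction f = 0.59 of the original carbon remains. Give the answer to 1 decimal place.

-21.0 per mil

δ₀ = (0.01099809/0.01118000 − 1)×1000 = (0.983729 − 1)×1000 = -16.271 per mil
α − 1 = ε/1000 = 0.0092
f^(α−1) = 0.59^(0.0092) = 0.995158
δ_res = (-16.271 + 1000) × 0.995158 − 1000 = 978.965 − 1000 = -21.03 per mil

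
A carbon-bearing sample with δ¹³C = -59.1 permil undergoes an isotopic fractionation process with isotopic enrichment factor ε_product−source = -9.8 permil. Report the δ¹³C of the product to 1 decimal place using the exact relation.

-68.3 permil

To first order, δ_product ≈ δ_source + ε = -68.9 permil.
Exactly, δ_product = (δ_source + 1000)·(ε/1000 + 1) − 1000.
δ_product = (-59.1 + 1000) × (-9.8/1000 + 1) − 1000
δ_product = -68.32 permil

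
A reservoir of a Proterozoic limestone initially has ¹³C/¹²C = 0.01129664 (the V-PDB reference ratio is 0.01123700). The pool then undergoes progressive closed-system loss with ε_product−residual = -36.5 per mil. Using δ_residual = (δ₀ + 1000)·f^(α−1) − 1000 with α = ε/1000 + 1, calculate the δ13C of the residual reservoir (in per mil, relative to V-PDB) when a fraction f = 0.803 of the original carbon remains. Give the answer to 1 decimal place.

δ₀ = (0.01129664/0.01123700 − 1)×1000 = (1.005307 − 1)×1000 = 5.307 per mil
α − 1 = ε/1000 = -0.0365
f^(α−1) = 0.803^(-0.0365) = 1.008040
δ_res = (5.307 + 1000) × 1.008040 − 1000 = 1013.390 − 1000 = 13.39 per mil

13.4 per mil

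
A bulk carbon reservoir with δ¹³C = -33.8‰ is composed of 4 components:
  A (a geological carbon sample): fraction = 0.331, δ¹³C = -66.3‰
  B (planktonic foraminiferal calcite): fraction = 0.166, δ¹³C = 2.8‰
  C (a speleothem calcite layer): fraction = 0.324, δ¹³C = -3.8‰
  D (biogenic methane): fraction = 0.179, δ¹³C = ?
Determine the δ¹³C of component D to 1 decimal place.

-61.9‰

Isotope mass balance: δ_bulk = Σ fᵢ·δᵢ.
-33.8 = 0.331×(-66.3) + 0.166×(2.8) + 0.324×(-3.8) + 0.179×δ_D
0.179·δ_D = -33.8 − (-22.712) = -11.088
δ_D = -11.088 / 0.179 = -61.95‰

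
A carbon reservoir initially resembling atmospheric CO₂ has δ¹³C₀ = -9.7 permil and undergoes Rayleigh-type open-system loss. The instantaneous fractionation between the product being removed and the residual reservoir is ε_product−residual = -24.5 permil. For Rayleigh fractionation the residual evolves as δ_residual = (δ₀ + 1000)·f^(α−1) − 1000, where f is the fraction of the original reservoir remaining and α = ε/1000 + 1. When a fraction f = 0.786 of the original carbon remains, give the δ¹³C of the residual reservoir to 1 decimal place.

-3.8 permil

Rayleigh residual: δ_res = (δ₀ + 1000)·f^(α−1) − 1000
α = ε/1000 + 1 = 0.97550, so α − 1 = -0.02450
f^(α−1) = 0.786^(-0.02450) = 1.005917
δ_res = (-9.7 + 1000) × 1.005917 − 1000 = 996.160 − 1000 = -3.84 permil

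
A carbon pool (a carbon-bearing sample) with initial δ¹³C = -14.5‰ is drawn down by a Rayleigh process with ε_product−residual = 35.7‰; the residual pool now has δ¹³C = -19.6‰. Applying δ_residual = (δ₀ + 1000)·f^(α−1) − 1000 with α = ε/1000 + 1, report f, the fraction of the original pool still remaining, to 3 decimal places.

0.865

α − 1 = ε/1000 = 0.0357
(δ_res + 1000)/(δ₀ + 1000) = (-19.6 + 1000)/(-14.5 + 1000) = 980.4/985.5 = 0.994825
f = 0.994825^(1/0.0357) = exp(ln(0.994825)/0.0357) = exp(-0.00519/0.0357)
f = exp(-0.1453) = 0.8647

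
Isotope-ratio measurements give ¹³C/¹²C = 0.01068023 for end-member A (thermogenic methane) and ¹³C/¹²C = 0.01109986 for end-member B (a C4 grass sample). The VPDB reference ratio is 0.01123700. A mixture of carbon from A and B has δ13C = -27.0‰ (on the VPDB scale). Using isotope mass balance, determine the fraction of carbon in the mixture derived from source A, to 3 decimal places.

0.396

δ_A = (0.01068023/0.01123700 − 1)×1000 = (0.950452 − 1)×1000 = -49.548‰
δ_B = (0.01109986/0.01123700 − 1)×1000 = (0.987796 − 1)×1000 = -12.204‰
f_A = (δ_mix − δ_B)/(δ_A − δ_B) = (-27.0 − (-12.204))/(-49.548 − (-12.204))
f_A = -14.796 / -37.344 = 0.3962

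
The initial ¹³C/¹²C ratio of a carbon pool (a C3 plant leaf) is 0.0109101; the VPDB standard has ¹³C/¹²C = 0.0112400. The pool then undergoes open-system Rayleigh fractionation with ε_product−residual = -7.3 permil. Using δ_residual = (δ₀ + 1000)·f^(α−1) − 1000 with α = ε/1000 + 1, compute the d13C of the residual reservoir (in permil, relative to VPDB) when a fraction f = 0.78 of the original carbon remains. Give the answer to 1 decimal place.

-27.6 permil

δ₀ = (0.0109101/0.0112400 − 1)×1000 = (0.970649 − 1)×1000 = -29.351 permil
α − 1 = ε/1000 = -0.0073
f^(α−1) = 0.78^(-0.0073) = 1.001815
δ_res = (-29.351 + 1000) × 1.001815 − 1000 = 972.412 − 1000 = -27.59 permil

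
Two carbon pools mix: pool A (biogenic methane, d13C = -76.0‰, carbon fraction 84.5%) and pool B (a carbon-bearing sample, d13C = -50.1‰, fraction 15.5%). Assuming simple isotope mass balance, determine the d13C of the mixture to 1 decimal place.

-72.0‰

δ_mix = f_A·δ_A + f_B·δ_B
δ_mix = 0.845 × (-76.0) + 0.155 × (-50.1)
δ_mix = -64.22 + -7.77 = -71.99‰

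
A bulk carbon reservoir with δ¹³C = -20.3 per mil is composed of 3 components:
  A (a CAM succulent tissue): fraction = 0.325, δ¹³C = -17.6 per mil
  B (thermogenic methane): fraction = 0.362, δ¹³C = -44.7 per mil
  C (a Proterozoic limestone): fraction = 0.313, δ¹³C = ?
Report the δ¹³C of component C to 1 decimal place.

5.1 per mil

Isotope mass balance: δ_bulk = Σ fᵢ·δᵢ.
-20.3 = 0.325×(-17.6) + 0.362×(-44.7) + 0.313×δ_C
0.313·δ_C = -20.3 − (-21.901) = 1.601
δ_C = 1.601 / 0.313 = 5.12 per mil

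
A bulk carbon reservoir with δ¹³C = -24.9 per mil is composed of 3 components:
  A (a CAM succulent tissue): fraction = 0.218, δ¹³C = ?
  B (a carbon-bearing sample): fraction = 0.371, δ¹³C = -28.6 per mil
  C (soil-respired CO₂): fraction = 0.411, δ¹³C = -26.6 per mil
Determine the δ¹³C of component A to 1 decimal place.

-15.4 per mil

Isotope mass balance: δ_bulk = Σ fᵢ·δᵢ.
-24.9 = 0.218×δ_A + 0.371×(-28.6) + 0.411×(-26.6)
0.218·δ_A = -24.9 − (-21.543) = -3.357
δ_A = -3.357 / 0.218 = -15.40 per mil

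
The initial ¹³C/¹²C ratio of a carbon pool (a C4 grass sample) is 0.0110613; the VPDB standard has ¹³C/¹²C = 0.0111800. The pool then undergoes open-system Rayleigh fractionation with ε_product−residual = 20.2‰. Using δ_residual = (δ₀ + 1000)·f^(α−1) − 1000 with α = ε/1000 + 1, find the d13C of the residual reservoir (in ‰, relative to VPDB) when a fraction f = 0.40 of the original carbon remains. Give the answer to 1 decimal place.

δ₀ = (0.0110613/0.0111800 − 1)×1000 = (0.989383 − 1)×1000 = -10.617‰
α − 1 = ε/1000 = 0.0202
f^(α−1) = 0.40^(0.0202) = 0.981661
δ_res = (-10.617 + 1000) × 0.981661 − 1000 = 971.239 − 1000 = -28.76‰

-28.8‰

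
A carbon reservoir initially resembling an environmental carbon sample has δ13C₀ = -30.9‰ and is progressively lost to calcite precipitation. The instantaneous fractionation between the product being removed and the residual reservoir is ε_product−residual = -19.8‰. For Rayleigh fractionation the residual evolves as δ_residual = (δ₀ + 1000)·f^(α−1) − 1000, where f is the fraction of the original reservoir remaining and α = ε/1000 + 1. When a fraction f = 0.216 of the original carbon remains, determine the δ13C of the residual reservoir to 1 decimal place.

Rayleigh residual: δ_res = (δ₀ + 1000)·f^(α−1) − 1000
α = ε/1000 + 1 = 0.98020, so α − 1 = -0.01980
f^(α−1) = 0.216^(-0.01980) = 1.030808
δ_res = (-30.9 + 1000) × 1.030808 − 1000 = 998.956 − 1000 = -1.04‰

-1.0‰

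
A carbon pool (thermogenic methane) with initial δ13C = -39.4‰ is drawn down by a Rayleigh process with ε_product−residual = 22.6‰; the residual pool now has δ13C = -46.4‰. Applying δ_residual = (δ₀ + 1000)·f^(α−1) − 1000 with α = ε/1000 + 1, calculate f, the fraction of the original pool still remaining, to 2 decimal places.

α − 1 = ε/1000 = 0.0226
(δ_res + 1000)/(δ₀ + 1000) = (-46.4 + 1000)/(-39.4 + 1000) = 953.6/960.6 = 0.992713
f = 0.992713^(1/0.0226) = exp(ln(0.992713)/0.0226) = exp(-0.00731/0.0226)
f = exp(-0.3236) = 0.7235

0.72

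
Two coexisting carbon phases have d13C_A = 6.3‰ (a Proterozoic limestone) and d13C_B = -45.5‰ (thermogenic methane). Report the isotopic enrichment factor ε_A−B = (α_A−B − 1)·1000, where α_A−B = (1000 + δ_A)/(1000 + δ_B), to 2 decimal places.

54.27‰

α_A−B = (1000 + 6.3) / (1000 + -45.5) = 1006.3 / 954.5 = 1.054269
ε_A−B = (1.054269 − 1) × 1000 = 54.269‰
(The approximation ε ≈ δ_A − δ_B would give 51.8‰.)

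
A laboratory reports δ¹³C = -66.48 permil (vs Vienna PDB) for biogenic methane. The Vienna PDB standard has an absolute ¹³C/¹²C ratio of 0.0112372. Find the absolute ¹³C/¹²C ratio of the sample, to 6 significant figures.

0.0104902

R_sample = R_standard × (δ¹³C/1000 + 1)
R_sample = 0.0112372 × (-66.48/1000 + 1) = 0.0112372 × 0.933520
R_sample = 0.0104902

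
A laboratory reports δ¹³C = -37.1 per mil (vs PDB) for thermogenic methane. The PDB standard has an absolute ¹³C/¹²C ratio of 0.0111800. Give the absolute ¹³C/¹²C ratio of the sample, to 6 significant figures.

0.0107652

R_sample = R_standard × (δ¹³C/1000 + 1)
R_sample = 0.0111800 × (-37.1/1000 + 1) = 0.0111800 × 0.962900
R_sample = 0.0107652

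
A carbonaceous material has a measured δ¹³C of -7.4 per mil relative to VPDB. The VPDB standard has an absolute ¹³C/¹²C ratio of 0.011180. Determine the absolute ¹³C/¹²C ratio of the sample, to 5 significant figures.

R_sample = R_standard × (δ¹³C/1000 + 1)
R_sample = 0.011180 × (-7.4/1000 + 1) = 0.011180 × 0.992600
R_sample = 0.0110973

0.011097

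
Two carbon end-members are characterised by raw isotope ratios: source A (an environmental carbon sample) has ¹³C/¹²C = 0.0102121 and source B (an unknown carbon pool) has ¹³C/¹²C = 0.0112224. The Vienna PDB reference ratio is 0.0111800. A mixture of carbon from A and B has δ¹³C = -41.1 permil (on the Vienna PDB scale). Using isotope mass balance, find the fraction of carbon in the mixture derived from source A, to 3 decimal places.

0.497

δ_A = (0.0102121/0.0111800 − 1)×1000 = (0.913426 − 1)×1000 = -86.574 permil
δ_B = (0.0112224/0.0111800 − 1)×1000 = (1.003792 − 1)×1000 = 3.792 permil
f_A = (δ_mix − δ_B)/(δ_A − δ_B) = (-41.1 − (3.792))/(-86.574 − (3.792))
f_A = -44.892 / -90.367 = 0.4968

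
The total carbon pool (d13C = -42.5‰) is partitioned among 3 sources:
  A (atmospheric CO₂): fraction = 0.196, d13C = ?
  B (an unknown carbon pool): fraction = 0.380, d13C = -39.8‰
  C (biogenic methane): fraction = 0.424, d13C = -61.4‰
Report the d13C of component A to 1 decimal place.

Isotope mass balance: δ_bulk = Σ fᵢ·δᵢ.
-42.5 = 0.196×δ_A + 0.380×(-39.8) + 0.424×(-61.4)
0.196·δ_A = -42.5 − (-41.158) = -1.342
δ_A = -1.342 / 0.196 = -6.85‰

-6.8‰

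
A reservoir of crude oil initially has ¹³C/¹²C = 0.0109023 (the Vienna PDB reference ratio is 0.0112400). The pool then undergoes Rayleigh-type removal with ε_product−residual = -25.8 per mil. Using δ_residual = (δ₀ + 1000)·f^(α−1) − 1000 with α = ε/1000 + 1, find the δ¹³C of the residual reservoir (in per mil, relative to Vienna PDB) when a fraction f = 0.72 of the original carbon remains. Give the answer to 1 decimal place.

-21.8 per mil

δ₀ = (0.0109023/0.0112400 − 1)×1000 = (0.969956 − 1)×1000 = -30.044 per mil
α − 1 = ε/1000 = -0.0258
f^(α−1) = 0.72^(-0.0258) = 1.008511
δ_res = (-30.044 + 1000) × 1.008511 − 1000 = 978.211 − 1000 = -21.79 per mil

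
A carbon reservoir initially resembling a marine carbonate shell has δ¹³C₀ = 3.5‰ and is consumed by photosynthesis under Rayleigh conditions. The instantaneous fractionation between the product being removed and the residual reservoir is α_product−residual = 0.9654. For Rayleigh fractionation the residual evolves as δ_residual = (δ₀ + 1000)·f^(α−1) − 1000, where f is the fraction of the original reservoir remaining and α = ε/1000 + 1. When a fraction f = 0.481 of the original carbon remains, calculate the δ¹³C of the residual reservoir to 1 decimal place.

29.2‰

Rayleigh residual: δ_res = (δ₀ + 1000)·f^(α−1) − 1000
α − 1 = -0.03460
f^(α−1) = 0.481^(-0.03460) = 1.025647
δ_res = (3.5 + 1000) × 1.025647 − 1000 = 1029.236 − 1000 = 29.24‰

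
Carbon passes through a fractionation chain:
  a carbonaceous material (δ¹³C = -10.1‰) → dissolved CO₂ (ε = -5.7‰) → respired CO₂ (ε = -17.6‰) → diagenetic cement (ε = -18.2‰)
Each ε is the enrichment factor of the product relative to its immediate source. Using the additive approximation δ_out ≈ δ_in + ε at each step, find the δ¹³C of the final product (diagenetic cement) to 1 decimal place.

-51.6‰

step 1: δ ≈ -10.1 + (-5.7) = -15.8‰
step 2: δ ≈ -15.8 + (-17.6) = -33.4‰
step 3: δ ≈ -33.4 + (-18.2) = -51.6‰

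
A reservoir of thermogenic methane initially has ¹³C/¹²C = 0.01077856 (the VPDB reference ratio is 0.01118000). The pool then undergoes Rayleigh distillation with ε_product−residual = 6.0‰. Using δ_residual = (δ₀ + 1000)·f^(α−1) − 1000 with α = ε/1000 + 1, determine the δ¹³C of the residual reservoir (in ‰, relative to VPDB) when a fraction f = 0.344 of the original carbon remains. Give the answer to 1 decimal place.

-42.1‰

δ₀ = (0.01077856/0.01118000 − 1)×1000 = (0.964093 − 1)×1000 = -35.907‰
α − 1 = ε/1000 = 0.0060
f^(α−1) = 0.344^(0.0060) = 0.993618
δ_res = (-35.907 + 1000) × 0.993618 − 1000 = 957.940 − 1000 = -42.06‰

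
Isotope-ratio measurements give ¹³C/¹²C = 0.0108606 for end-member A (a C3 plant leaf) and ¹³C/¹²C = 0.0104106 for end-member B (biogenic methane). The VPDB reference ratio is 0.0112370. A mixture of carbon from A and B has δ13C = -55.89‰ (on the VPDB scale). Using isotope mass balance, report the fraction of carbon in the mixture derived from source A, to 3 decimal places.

0.441

δ_A = (0.0108606/0.0112370 − 1)×1000 = (0.966504 − 1)×1000 = -33.496‰
δ_B = (0.0104106/0.0112370 − 1)×1000 = (0.926457 − 1)×1000 = -73.543‰
f_A = (δ_mix − δ_B)/(δ_A − δ_B) = (-55.89 − (-73.543))/(-33.496 − (-73.543))
f_A = 17.653 / 40.046 = 0.4408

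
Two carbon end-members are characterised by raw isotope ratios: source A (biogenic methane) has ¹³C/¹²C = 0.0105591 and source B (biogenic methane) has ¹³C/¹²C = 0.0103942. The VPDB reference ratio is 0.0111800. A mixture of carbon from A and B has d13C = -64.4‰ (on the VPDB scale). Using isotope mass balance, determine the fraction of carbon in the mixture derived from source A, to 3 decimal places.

δ_A = (0.0105591/0.0111800 − 1)×1000 = (0.944463 − 1)×1000 = -55.537‰
δ_B = (0.0103942/0.0111800 − 1)×1000 = (0.929714 − 1)×1000 = -70.286‰
f_A = (δ_mix − δ_B)/(δ_A − δ_B) = (-64.4 − (-70.286))/(-55.537 − (-70.286))
f_A = 5.886 / 14.750 = 0.3991

0.399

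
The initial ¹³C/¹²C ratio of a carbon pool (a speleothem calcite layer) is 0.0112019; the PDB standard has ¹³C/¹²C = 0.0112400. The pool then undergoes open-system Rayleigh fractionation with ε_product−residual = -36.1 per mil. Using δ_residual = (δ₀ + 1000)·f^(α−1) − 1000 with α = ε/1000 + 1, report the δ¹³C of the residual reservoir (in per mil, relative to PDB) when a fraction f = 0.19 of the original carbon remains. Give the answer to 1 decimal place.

δ₀ = (0.0112019/0.0112400 − 1)×1000 = (0.996610 − 1)×1000 = -3.390 per mil
α − 1 = ε/1000 = -0.0361
f^(α−1) = 0.19^(-0.0361) = 1.061786
δ_res = (-3.390 + 1000) × 1.061786 − 1000 = 1058.187 − 1000 = 58.19 per mil

58.2 per mil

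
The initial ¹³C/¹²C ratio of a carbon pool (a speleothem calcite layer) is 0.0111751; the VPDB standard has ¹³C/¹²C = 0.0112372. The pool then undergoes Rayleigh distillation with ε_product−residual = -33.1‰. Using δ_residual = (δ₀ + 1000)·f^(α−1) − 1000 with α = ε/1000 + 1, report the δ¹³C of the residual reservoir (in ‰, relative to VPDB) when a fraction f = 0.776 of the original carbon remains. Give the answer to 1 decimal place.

δ₀ = (0.0111751/0.0112372 − 1)×1000 = (0.994474 − 1)×1000 = -5.526‰
α − 1 = ε/1000 = -0.0331
f^(α−1) = 0.776^(-0.0331) = 1.008430
δ_res = (-5.526 + 1000) × 1.008430 − 1000 = 1002.857 − 1000 = 2.86‰

2.9‰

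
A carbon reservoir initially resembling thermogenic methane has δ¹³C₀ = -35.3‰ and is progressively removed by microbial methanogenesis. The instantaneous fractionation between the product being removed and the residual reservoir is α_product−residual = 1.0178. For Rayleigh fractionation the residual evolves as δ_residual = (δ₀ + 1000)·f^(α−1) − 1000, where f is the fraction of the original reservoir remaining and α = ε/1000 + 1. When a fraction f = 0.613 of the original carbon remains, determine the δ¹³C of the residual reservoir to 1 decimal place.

-43.7‰

Rayleigh residual: δ_res = (δ₀ + 1000)·f^(α−1) − 1000
α − 1 = 0.01780
f^(α−1) = 0.613^(0.01780) = 0.991327
δ_res = (-35.3 + 1000) × 0.991327 − 1000 = 956.333 − 1000 = -43.67‰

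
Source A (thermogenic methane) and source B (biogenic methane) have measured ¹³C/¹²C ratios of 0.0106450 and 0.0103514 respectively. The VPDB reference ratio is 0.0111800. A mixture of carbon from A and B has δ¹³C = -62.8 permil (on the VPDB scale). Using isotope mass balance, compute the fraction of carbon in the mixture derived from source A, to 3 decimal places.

δ_A = (0.0106450/0.0111800 − 1)×1000 = (0.952147 − 1)×1000 = -47.853 permil
δ_B = (0.0103514/0.0111800 − 1)×1000 = (0.925886 − 1)×1000 = -74.114 permil
f_A = (δ_mix − δ_B)/(δ_A − δ_B) = (-62.8 − (-74.114))/(-47.853 − (-74.114))
f_A = 11.314 / 26.261 = 0.4308

0.431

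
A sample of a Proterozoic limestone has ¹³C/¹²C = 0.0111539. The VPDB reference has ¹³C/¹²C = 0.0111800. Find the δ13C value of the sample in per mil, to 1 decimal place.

-2.3 per mil

δ13C = (R_sample / R_standard − 1) × 1000
R_sample / R_standard = 0.0111539 / 0.0111800 = 0.997665
δ13C = (0.997665 − 1) × 1000 = -2.33 per mil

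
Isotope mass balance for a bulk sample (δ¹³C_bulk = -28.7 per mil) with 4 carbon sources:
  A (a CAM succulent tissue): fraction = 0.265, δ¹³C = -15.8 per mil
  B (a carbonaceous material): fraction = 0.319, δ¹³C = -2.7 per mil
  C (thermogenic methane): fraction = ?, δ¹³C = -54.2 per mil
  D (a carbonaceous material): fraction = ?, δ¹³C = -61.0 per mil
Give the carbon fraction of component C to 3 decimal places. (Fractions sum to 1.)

Let f_C and f_D be the unknown fractions; fractions sum to 1 so f_C + f_D = 0.416.
Mass balance: Σ fᵢ·δᵢ = δ_bulk ⇒ f_C·(-54.2) + f_D·(-61.0) = -28.7 − (-5.048) = -23.652
Substitute f_D = 0.416 − f_C:
f_C·(-54.2 − -61.0) = -23.652 − 0.416×(-61.0) = 1.724
f_C = 1.724 / 6.8 = 0.2536

0.254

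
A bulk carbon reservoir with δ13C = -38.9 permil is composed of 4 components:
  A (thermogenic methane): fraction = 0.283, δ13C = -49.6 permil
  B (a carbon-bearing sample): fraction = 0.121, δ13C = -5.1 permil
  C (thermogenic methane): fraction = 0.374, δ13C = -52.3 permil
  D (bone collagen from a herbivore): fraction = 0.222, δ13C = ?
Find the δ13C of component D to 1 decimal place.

-21.1 permil

Isotope mass balance: δ_bulk = Σ fᵢ·δᵢ.
-38.9 = 0.283×(-49.6) + 0.121×(-5.1) + 0.374×(-52.3) + 0.222×δ_D
0.222·δ_D = -38.9 − (-34.214) = -4.686
δ_D = -4.686 / 0.222 = -21.11 permil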